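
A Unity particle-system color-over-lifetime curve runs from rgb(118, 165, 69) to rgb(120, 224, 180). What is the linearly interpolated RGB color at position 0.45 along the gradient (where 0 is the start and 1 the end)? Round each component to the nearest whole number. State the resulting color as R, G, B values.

(119, 192, 119)

R = 118 + 0.45 × (120 − 118) = 118 + 0.45 × 2 = 118.9 → 119
G = 165 + 0.45 × (224 − 165) = 165 + 0.45 × 59 = 191.55 → 192
B = 69 + 0.45 × (180 − 69) = 69 + 0.45 × 111 = 118.95 → 119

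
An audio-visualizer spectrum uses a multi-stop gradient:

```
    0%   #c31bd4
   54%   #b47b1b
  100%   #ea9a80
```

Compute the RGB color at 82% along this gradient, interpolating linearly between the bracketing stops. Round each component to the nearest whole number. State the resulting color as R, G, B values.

(213, 142, 88)

82% lies between the 54% and 100% stops, so the local fraction is t = (82 − 54)/(100 − 54) = 28/46 ≈ 0.6087.
#b47b1b → (180, 123, 27); #ea9a80 → (234, 154, 128).
R = 180 + 0.6087 × (234 − 180) = 212.87 → 213
G = 123 + 0.6087 × (154 − 123) = 141.87 → 142
B = 27 + 0.6087 × (128 − 27) = 88.479 → 88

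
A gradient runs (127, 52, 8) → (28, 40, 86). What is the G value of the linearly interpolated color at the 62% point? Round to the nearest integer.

G = 52 + 0.62 × (40 − 52) = 44.56 → 45

45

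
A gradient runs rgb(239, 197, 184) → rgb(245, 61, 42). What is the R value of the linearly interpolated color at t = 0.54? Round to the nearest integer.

242

R = 239 + 0.54 × (245 − 239) = 242.24 → 242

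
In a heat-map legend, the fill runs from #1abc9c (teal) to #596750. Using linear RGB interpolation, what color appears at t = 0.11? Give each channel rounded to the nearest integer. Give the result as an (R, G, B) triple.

(33, 179, 148)

#1abc9c → (26, 188, 156); #596750 → (89, 103, 80).
R = 26 + 0.11 × (89 − 26) = 26 + 0.11 × 63 = 32.93 → 33
G = 188 + 0.11 × (103 − 188) = 188 + 0.11 × -85 = 178.65 → 179
B = 156 + 0.11 × (80 − 156) = 156 + 0.11 × -76 = 147.64 → 148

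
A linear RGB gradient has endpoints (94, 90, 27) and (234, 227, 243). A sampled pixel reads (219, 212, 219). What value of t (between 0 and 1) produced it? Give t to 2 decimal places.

0.89

Invert the lerp on the B channel (largest span, 216): t = (219 − 27) / (243 − 27) = 192/216 = 0.88889.
Check on R: (219 − 94)/(234 − 94) = 0.8929 ✓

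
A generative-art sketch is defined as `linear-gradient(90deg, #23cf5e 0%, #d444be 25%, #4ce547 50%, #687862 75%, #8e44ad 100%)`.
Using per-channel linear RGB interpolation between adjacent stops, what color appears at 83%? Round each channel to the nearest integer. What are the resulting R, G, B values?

83% lies between the 75% and 100% stops, so the local fraction is t = (83 − 75)/(100 − 75) = 8/25 ≈ 0.32.
#687862 → (104, 120, 98); #8e44ad → (142, 68, 173).
R = 104 + 0.32 × (142 − 104) = 116.16 → 116
G = 120 + 0.32 × (68 − 120) = 103.36 → 103
B = 98 + 0.32 × (173 − 98) = 122 → 122

(116, 103, 122)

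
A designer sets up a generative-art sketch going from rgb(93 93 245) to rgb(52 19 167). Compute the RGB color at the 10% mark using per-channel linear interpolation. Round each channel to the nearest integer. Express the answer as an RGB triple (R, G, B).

(89, 86, 237)

10% corresponds to t = 0.1.
R = 93 + 0.1 × (52 − 93) = 93 + 0.1 × -41 = 88.9 → 89
G = 93 + 0.1 × (19 − 93) = 93 + 0.1 × -74 = 85.6 → 86
B = 245 + 0.1 × (167 − 245) = 245 + 0.1 × -78 = 237.2 → 237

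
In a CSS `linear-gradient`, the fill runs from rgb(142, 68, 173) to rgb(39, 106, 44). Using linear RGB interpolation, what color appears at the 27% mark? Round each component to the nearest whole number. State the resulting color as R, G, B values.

27% corresponds to t = 0.27.
R = 142 + 0.27 × (39 − 142) = 142 + 0.27 × -103 = 114.19 → 114
G = 68 + 0.27 × (106 − 68) = 68 + 0.27 × 38 = 78.26 → 78
B = 173 + 0.27 × (44 − 173) = 173 + 0.27 × -129 = 138.17 → 138

(114, 78, 138)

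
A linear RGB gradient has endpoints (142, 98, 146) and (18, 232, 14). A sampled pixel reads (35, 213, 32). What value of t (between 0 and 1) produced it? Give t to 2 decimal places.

0.86

Invert the lerp on the G channel (largest span, 134): t = (213 − 98) / (232 − 98) = 115/134 = 0.85821.
Check on R: (35 − 142)/(18 − 142) = 0.8629 ✓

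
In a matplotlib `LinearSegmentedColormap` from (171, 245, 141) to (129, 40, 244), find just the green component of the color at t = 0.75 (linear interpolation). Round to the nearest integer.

G = 245 + 0.75 × (40 − 245) = 91.25 → 91

91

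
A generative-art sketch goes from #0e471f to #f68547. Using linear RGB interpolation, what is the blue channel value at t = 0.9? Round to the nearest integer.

67

B₁ = 31 (from #0e471f), B₂ = 71 (from #f68547).
B = 31 + 0.9 × (71 − 31) = 67 → 67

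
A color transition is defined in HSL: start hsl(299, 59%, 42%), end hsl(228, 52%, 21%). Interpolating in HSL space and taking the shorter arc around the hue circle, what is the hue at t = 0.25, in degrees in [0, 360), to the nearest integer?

Hue arc: Δh = 228 − 299 = -71° (|Δh| ≤ 180, already the shorter path).
H = 299 + 0.25 × (-71) = 281.25 → 281°

281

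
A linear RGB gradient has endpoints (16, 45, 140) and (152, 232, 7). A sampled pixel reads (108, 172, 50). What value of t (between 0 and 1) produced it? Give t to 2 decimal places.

0.68

Invert the lerp on the G channel (largest span, 187): t = (172 − 45) / (232 − 45) = 127/187 = 0.67914.
Check on R: (108 − 16)/(152 − 16) = 0.6765 ✓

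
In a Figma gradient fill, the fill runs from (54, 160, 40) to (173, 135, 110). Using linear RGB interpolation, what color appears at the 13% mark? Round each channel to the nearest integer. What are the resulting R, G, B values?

(69, 157, 49)

13% corresponds to t = 0.13.
R = 54 + 0.13 × (173 − 54) = 54 + 0.13 × 119 = 69.47 → 69
G = 160 + 0.13 × (135 − 160) = 160 + 0.13 × -25 = 156.75 → 157
B = 40 + 0.13 × (110 − 40) = 40 + 0.13 × 70 = 49.1 → 49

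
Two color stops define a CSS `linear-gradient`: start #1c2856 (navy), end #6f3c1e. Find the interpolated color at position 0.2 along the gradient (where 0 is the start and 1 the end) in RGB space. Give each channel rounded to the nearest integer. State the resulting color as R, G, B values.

(45, 44, 75)

#1c2856 → (28, 40, 86); #6f3c1e → (111, 60, 30).
R = 28 + 0.2 × (111 − 28) = 28 + 0.2 × 83 = 44.6 → 45
G = 40 + 0.2 × (60 − 40) = 40 + 0.2 × 20 = 44 → 44
B = 86 + 0.2 × (30 − 86) = 86 + 0.2 × -56 = 74.8 → 75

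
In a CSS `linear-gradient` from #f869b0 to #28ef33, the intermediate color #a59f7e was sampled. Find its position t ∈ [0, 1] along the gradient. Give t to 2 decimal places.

Invert the lerp on the R channel (largest span, 208): t = (165 − 248) / (40 − 248) = -83/-208 = 0.39904.
Check on G: (159 − 105)/(239 − 105) = 0.403 ✓

0.40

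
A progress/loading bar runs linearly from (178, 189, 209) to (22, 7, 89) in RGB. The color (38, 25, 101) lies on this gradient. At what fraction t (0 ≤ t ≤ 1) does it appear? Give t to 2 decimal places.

0.90

Invert the lerp on the G channel (largest span, 182): t = (25 − 189) / (7 − 189) = -164/-182 = 0.9011.
Check on R: (38 − 178)/(22 − 178) = 0.8974 ✓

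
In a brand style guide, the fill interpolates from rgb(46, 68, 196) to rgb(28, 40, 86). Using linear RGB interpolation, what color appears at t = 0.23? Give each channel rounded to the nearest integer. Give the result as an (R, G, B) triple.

(42, 62, 171)

R = 46 + 0.23 × (28 − 46) = 46 + 0.23 × -18 = 41.86 → 42
G = 68 + 0.23 × (40 − 68) = 68 + 0.23 × -28 = 61.56 → 62
B = 196 + 0.23 × (86 − 196) = 196 + 0.23 × -110 = 170.7 → 171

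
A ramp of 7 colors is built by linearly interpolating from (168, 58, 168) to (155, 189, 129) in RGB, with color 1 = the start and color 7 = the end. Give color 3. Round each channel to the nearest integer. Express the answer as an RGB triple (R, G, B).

(164, 102, 155)

With 7 swatches and endpoints inclusive, swatch 3 sits at t = (3 − 1)/(7 − 1) = 2/6 ≈ 0.3333.
R = 168 + 0.3333 × (155 − 168) = 163.667 → 164
G = 58 + 0.3333 × (189 − 58) = 101.662 → 102
B = 168 + 0.3333 × (129 − 168) = 155.001 → 155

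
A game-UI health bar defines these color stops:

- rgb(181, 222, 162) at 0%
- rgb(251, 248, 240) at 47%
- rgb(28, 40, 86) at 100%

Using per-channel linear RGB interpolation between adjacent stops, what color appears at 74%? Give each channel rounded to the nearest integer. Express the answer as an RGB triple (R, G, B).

74% lies between the 47% and 100% stops, so the local fraction is t = (74 − 47)/(100 − 47) = 27/53 ≈ 0.5094.
R = 251 + 0.5094 × (28 − 251) = 137.404 → 137
G = 248 + 0.5094 × (40 − 248) = 142.045 → 142
B = 240 + 0.5094 × (86 − 240) = 161.552 → 162

(137, 142, 162)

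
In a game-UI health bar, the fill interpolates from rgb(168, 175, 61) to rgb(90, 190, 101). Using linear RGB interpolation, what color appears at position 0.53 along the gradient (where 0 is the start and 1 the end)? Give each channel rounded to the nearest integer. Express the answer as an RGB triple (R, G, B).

R = 168 + 0.53 × (90 − 168) = 168 + 0.53 × -78 = 126.66 → 127
G = 175 + 0.53 × (190 − 175) = 175 + 0.53 × 15 = 182.95 → 183
B = 61 + 0.53 × (101 − 61) = 61 + 0.53 × 40 = 82.2 → 82

(127, 183, 82)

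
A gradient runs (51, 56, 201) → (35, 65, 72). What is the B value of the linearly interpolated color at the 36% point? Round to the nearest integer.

155

B = 201 + 0.36 × (72 − 201) = 154.56 → 155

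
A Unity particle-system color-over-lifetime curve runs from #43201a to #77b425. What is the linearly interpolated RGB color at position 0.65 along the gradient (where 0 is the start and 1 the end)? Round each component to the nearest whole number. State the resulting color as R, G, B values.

#43201a → (67, 32, 26); #77b425 → (119, 180, 37).
R = 67 + 0.65 × (119 − 67) = 67 + 0.65 × 52 = 100.8 → 101
G = 32 + 0.65 × (180 − 32) = 32 + 0.65 × 148 = 128.2 → 128
B = 26 + 0.65 × (37 − 26) = 26 + 0.65 × 11 = 33.15 → 33

(101, 128, 33)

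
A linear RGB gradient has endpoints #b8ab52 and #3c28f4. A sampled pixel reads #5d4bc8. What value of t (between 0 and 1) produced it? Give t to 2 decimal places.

Invert the lerp on the B channel (largest span, 162): t = (200 − 82) / (244 − 82) = 118/162 = 0.7284.
Check on R: (93 − 184)/(60 − 184) = 0.7339 ✓

0.73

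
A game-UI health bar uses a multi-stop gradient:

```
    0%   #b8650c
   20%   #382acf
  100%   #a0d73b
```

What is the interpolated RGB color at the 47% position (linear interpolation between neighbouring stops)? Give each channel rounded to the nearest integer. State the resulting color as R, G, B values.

(91, 100, 157)

47% lies between the 20% and 100% stops, so the local fraction is t = (47 − 20)/(100 − 20) = 27/80 ≈ 0.3375.
#382acf → (56, 42, 207); #a0d73b → (160, 215, 59).
R = 56 + 0.3375 × (160 − 56) = 91.1 → 91
G = 42 + 0.3375 × (215 − 42) = 100.388 → 100
B = 207 + 0.3375 × (59 − 207) = 157.05 → 157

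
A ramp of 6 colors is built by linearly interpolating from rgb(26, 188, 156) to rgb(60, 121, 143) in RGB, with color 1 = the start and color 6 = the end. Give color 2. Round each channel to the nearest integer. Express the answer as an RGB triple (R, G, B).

(33, 175, 153)

With 6 swatches and endpoints inclusive, swatch 2 sits at t = (2 − 1)/(6 − 1) = 1/5 ≈ 0.2.
R = 26 + 0.2 × (60 − 26) = 32.8 → 33
G = 188 + 0.2 × (121 − 188) = 174.6 → 175
B = 156 + 0.2 × (143 − 156) = 153.4 → 153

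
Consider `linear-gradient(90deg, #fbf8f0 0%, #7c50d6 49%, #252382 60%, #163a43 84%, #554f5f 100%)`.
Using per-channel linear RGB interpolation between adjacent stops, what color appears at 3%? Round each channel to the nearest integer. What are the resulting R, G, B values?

3% lies between the 0% and 49% stops, so the local fraction is t = (3 − 0)/(49 − 0) = 3/49 ≈ 0.0612.
#fbf8f0 → (251, 248, 240); #7c50d6 → (124, 80, 214).
R = 251 + 0.0612 × (124 − 251) = 243.228 → 243
G = 248 + 0.0612 × (80 − 248) = 237.718 → 238
B = 240 + 0.0612 × (214 − 240) = 238.409 → 238

(243, 238, 238)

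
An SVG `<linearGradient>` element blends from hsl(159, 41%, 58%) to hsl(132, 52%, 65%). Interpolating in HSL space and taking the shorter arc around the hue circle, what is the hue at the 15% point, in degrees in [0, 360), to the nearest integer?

155

Hue arc: Δh = 132 − 159 = -27° (|Δh| ≤ 180, already the shorter path).
H = 159 + 0.15 × (-27) = 154.95 → 155°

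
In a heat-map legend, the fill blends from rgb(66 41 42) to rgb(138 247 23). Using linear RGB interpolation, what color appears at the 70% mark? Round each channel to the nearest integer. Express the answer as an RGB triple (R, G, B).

70% corresponds to t = 0.7.
R = 66 + 0.7 × (138 − 66) = 66 + 0.7 × 72 = 116.4 → 116
G = 41 + 0.7 × (247 − 41) = 41 + 0.7 × 206 = 185.2 → 185
B = 42 + 0.7 × (23 − 42) = 42 + 0.7 × -19 = 28.7 → 29

(116, 185, 29)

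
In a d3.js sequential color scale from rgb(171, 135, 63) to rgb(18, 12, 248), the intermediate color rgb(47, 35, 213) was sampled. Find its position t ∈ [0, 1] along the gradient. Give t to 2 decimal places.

0.81

Invert the lerp on the B channel (largest span, 185): t = (213 − 63) / (248 − 63) = 150/185 = 0.81081.
Check on R: (47 − 171)/(18 − 171) = 0.8105 ✓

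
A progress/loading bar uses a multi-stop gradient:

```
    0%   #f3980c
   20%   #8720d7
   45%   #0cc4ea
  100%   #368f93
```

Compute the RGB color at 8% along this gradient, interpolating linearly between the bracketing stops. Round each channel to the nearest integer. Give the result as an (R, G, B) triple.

(200, 104, 93)

8% lies between the 0% and 20% stops, so the local fraction is t = (8 − 0)/(20 − 0) = 8/20 ≈ 0.4.
#f3980c → (243, 152, 12); #8720d7 → (135, 32, 215).
R = 243 + 0.4 × (135 − 243) = 199.8 → 200
G = 152 + 0.4 × (32 − 152) = 104 → 104
B = 12 + 0.4 × (215 − 12) = 93.2 → 93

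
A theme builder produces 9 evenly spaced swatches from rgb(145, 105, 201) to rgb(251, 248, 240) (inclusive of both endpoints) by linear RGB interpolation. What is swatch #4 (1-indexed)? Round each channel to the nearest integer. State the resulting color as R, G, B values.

With 9 swatches and endpoints inclusive, swatch 4 sits at t = (4 − 1)/(9 − 1) = 3/8 ≈ 0.375.
R = 145 + 0.375 × (251 − 145) = 184.75 → 185
G = 105 + 0.375 × (248 − 105) = 158.625 → 159
B = 201 + 0.375 × (240 − 201) = 215.625 → 216

(185, 159, 216)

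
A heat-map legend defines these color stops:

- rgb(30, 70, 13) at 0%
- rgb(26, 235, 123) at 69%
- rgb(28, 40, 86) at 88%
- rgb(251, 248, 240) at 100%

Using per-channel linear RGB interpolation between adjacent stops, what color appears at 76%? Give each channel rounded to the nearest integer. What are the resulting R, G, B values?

76% lies between the 69% and 88% stops, so the local fraction is t = (76 − 69)/(88 − 69) = 7/19 ≈ 0.3684.
R = 26 + 0.3684 × (28 − 26) = 26.737 → 27
G = 235 + 0.3684 × (40 − 235) = 163.162 → 163
B = 123 + 0.3684 × (86 − 123) = 109.369 → 109

(27, 163, 109)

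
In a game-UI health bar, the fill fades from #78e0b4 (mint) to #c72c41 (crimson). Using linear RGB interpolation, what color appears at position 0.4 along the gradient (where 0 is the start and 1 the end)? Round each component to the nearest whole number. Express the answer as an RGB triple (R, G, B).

#78e0b4 → (120, 224, 180); #c72c41 → (199, 44, 65).
R = 120 + 0.4 × (199 − 120) = 120 + 0.4 × 79 = 151.6 → 152
G = 224 + 0.4 × (44 − 224) = 224 + 0.4 × -180 = 152 → 152
B = 180 + 0.4 × (65 − 180) = 180 + 0.4 × -115 = 134 → 134

(152, 152, 134)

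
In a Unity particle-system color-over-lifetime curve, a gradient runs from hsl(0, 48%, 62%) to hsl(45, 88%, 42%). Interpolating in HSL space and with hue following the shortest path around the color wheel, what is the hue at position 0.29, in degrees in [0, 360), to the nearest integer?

Hue arc: Δh = 45 − 0 = 45° (|Δh| ≤ 180, already the shorter path).
H = 0 + 0.29 × (45) = 13.05 → 13°

13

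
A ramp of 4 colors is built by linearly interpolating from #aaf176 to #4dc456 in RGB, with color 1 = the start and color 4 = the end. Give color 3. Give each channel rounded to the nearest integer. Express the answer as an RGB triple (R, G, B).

(108, 211, 97)

With 4 swatches and endpoints inclusive, swatch 3 sits at t = (3 − 1)/(4 − 1) = 2/3 ≈ 0.6667.
#aaf176 → (170, 241, 118); #4dc456 → (77, 196, 86).
R = 170 + 0.6667 × (77 − 170) = 107.997 → 108
G = 241 + 0.6667 × (196 − 241) = 210.999 → 211
B = 118 + 0.6667 × (86 − 118) = 96.666 → 97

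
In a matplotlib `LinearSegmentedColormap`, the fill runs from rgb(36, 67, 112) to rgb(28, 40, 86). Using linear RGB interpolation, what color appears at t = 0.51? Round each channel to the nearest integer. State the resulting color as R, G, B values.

(32, 53, 99)

R = 36 + 0.51 × (28 − 36) = 36 + 0.51 × -8 = 31.92 → 32
G = 67 + 0.51 × (40 − 67) = 67 + 0.51 × -27 = 53.23 → 53
B = 112 + 0.51 × (86 − 112) = 112 + 0.51 × -26 = 98.74 → 99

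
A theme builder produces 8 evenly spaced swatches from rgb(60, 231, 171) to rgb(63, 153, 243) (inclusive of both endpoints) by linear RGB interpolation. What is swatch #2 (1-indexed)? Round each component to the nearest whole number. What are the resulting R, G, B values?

With 8 swatches and endpoints inclusive, swatch 2 sits at t = (2 − 1)/(8 − 1) = 1/7 ≈ 0.1429.
R = 60 + 0.1429 × (63 − 60) = 60.429 → 60
G = 231 + 0.1429 × (153 − 231) = 219.854 → 220
B = 171 + 0.1429 × (243 − 171) = 181.289 → 181

(60, 220, 181)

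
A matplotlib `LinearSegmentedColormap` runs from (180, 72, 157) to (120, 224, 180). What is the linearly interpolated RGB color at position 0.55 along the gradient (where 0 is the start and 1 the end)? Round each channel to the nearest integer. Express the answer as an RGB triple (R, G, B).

R = 180 + 0.55 × (120 − 180) = 180 + 0.55 × -60 = 147 → 147
G = 72 + 0.55 × (224 − 72) = 72 + 0.55 × 152 = 155.6 → 156
B = 157 + 0.55 × (180 − 157) = 157 + 0.55 × 23 = 169.65 → 170
So the blended color is (147, 156, 170), about #939caa.

(147, 156, 170)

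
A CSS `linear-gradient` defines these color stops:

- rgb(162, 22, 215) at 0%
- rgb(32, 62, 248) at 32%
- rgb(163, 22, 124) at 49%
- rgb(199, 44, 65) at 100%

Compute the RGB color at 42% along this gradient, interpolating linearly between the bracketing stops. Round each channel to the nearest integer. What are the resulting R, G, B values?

42% lies between the 32% and 49% stops, so the local fraction is t = (42 − 32)/(49 − 32) = 10/17 ≈ 0.5882.
R = 32 + 0.5882 × (163 − 32) = 109.054 → 109
G = 62 + 0.5882 × (22 − 62) = 38.472 → 38
B = 248 + 0.5882 × (124 − 248) = 175.063 → 175

(109, 38, 175)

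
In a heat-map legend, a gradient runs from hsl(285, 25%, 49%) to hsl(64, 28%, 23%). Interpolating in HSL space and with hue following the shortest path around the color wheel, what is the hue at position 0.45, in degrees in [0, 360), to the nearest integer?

Hue: 64 − 285 = -221°, but |-221| > 180 so the shorter arc goes the other way: Δh = -221 + 360 = 139°.
H = 285 + 0.45 × (139) = 347.55 → 348°

348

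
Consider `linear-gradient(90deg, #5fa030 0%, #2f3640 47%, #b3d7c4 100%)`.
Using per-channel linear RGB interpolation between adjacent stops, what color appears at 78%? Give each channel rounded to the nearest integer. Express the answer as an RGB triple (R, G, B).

78% lies between the 47% and 100% stops, so the local fraction is t = (78 − 47)/(100 − 47) = 31/53 ≈ 0.5849.
#2f3640 → (47, 54, 64); #b3d7c4 → (179, 215, 196).
R = 47 + 0.5849 × (179 − 47) = 124.207 → 124
G = 54 + 0.5849 × (215 − 54) = 148.169 → 148
B = 64 + 0.5849 × (196 − 64) = 141.207 → 141

(124, 148, 141)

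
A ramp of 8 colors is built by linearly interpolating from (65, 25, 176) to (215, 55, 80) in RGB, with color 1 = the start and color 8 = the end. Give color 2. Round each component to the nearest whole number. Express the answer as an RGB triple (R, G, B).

(86, 29, 162)

With 8 swatches and endpoints inclusive, swatch 2 sits at t = (2 − 1)/(8 − 1) = 1/7 ≈ 0.1429.
R = 65 + 0.1429 × (215 − 65) = 86.435 → 86
G = 25 + 0.1429 × (55 − 25) = 29.287 → 29
B = 176 + 0.1429 × (80 − 176) = 162.282 → 162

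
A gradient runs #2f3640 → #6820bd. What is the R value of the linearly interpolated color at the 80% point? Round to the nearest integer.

R₁ = 47 (from #2f3640), R₂ = 104 (from #6820bd).
R = 47 + 0.8 × (104 − 47) = 92.6 → 93

93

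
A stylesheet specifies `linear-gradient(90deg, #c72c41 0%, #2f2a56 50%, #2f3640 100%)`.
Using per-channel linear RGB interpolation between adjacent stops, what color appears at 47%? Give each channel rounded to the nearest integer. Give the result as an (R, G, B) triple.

47% lies between the 0% and 50% stops, so the local fraction is t = (47 − 0)/(50 − 0) = 47/50 ≈ 0.94.
#c72c41 → (199, 44, 65); #2f2a56 → (47, 42, 86).
R = 199 + 0.94 × (47 − 199) = 56.12 → 56
G = 44 + 0.94 × (42 − 44) = 42.12 → 42
B = 65 + 0.94 × (86 − 65) = 84.74 → 85

(56, 42, 85)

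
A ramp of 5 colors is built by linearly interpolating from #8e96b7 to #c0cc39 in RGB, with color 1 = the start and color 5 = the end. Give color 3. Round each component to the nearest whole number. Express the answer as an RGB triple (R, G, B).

(167, 177, 120)

With 5 swatches and endpoints inclusive, swatch 3 sits at t = (3 − 1)/(5 − 1) = 2/4 ≈ 0.5.
#8e96b7 → (142, 150, 183); #c0cc39 → (192, 204, 57).
R = 142 + 0.5 × (192 − 142) = 167 → 167
G = 150 + 0.5 × (204 − 150) = 177 → 177
B = 183 + 0.5 × (57 − 183) = 120 → 120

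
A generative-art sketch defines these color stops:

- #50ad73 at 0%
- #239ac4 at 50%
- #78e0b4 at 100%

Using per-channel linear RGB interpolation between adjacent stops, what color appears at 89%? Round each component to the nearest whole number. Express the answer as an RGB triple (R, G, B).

(101, 209, 184)

89% lies between the 50% and 100% stops, so the local fraction is t = (89 − 50)/(100 − 50) = 39/50 ≈ 0.78.
#239ac4 → (35, 154, 196); #78e0b4 → (120, 224, 180).
R = 35 + 0.78 × (120 − 35) = 101.3 → 101
G = 154 + 0.78 × (224 − 154) = 208.6 → 209
B = 196 + 0.78 × (180 − 196) = 183.52 → 184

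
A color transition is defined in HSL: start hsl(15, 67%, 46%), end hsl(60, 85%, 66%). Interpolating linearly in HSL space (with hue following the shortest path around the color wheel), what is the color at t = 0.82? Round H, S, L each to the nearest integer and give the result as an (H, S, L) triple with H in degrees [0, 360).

(52, 82, 62)

Hue arc: Δh = 60 − 15 = 45° (|Δh| ≤ 180, already the shorter path).
H = 15 + 0.82 × (45) = 51.9 → 52°
S = 67 + 0.82 × (85 − 67) = 81.76 → 82%
L = 46 + 0.82 × (66 − 46) = 62.4 → 62%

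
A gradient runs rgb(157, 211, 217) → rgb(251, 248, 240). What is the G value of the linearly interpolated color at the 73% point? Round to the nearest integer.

G = 211 + 0.73 × (248 − 211) = 238.01 → 238

238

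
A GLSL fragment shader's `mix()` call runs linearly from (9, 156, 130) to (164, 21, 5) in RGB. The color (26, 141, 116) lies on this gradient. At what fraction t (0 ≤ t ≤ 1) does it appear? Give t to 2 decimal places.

Invert the lerp on the R channel (largest span, 155): t = (26 − 9) / (164 − 9) = 17/155 = 0.10968.
Check on G: (141 − 156)/(21 − 156) = 0.1111 ✓

0.11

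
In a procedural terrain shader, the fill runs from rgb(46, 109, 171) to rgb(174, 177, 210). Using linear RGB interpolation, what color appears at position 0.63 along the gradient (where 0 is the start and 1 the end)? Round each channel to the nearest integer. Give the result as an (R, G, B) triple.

R = 46 + 0.63 × (174 − 46) = 46 + 0.63 × 128 = 126.64 → 127
G = 109 + 0.63 × (177 − 109) = 109 + 0.63 × 68 = 151.84 → 152
B = 171 + 0.63 × (210 − 171) = 171 + 0.63 × 39 = 195.57 → 196

(127, 152, 196)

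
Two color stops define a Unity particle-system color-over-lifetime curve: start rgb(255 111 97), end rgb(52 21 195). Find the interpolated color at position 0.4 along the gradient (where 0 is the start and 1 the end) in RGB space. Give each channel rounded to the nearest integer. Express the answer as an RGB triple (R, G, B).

R = 255 + 0.4 × (52 − 255) = 255 + 0.4 × -203 = 173.8 → 174
G = 111 + 0.4 × (21 − 111) = 111 + 0.4 × -90 = 75 → 75
B = 97 + 0.4 × (195 − 97) = 97 + 0.4 × 98 = 136.2 → 136

(174, 75, 136)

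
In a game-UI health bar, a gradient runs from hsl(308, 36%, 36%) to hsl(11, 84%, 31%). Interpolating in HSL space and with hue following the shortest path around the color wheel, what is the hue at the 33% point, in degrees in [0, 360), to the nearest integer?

329

Hue: 11 − 308 = -297°, but |-297| > 180 so the shorter arc goes the other way: Δh = -297 + 360 = 63°.
H = 308 + 0.33 × (63) = 328.79 → 329°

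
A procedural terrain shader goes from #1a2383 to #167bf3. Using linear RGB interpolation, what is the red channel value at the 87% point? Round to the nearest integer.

23

R₁ = 26 (from #1a2383), R₂ = 22 (from #167bf3).
R = 26 + 0.87 × (22 − 26) = 22.52 → 23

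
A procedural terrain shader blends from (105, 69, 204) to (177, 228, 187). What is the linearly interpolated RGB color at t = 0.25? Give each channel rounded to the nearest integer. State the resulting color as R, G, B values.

R = 105 + 0.25 × (177 − 105) = 105 + 0.25 × 72 = 123 → 123
G = 69 + 0.25 × (228 − 69) = 69 + 0.25 × 159 = 108.75 → 109
B = 204 + 0.25 × (187 − 204) = 204 + 0.25 × -17 = 199.75 → 200

(123, 109, 200)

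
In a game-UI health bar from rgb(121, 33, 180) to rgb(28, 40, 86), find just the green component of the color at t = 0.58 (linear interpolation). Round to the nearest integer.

G = 33 + 0.58 × (40 − 33) = 37.06 → 37

37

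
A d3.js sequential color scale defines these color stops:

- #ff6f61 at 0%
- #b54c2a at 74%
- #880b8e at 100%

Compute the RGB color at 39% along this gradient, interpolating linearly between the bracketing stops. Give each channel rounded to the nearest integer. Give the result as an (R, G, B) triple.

39% lies between the 0% and 74% stops, so the local fraction is t = (39 − 0)/(74 − 0) = 39/74 ≈ 0.527.
#ff6f61 → (255, 111, 97); #b54c2a → (181, 76, 42).
R = 255 + 0.527 × (181 − 255) = 216.002 → 216
G = 111 + 0.527 × (76 − 111) = 92.555 → 93
B = 97 + 0.527 × (42 − 97) = 68.015 → 68

(216, 93, 68)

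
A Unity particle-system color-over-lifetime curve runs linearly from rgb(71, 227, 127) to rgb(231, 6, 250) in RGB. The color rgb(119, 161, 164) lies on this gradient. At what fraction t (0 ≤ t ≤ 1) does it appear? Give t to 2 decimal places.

0.30

Invert the lerp on the G channel (largest span, 221): t = (161 − 227) / (6 − 227) = -66/-221 = 0.29864.
Check on R: (119 − 71)/(231 − 71) = 0.3 ✓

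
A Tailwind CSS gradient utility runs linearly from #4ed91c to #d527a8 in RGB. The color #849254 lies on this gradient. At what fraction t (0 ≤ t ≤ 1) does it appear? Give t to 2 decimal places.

Invert the lerp on the G channel (largest span, 178): t = (146 − 217) / (39 − 217) = -71/-178 = 0.39888.
Check on R: (132 − 78)/(213 − 78) = 0.4 ✓

0.40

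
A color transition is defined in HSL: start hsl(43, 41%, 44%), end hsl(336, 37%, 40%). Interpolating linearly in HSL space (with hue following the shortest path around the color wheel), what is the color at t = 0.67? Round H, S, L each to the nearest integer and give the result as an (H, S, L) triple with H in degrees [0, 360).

Hue: 336 − 43 = 293°, but |293| > 180 so the shorter arc goes the other way: Δh = 293 − 360 = -67°.
H = 43 + 0.67 × (-67) = -1.89 → -2 → -2 mod 360 = 358°
S = 41 + 0.67 × (37 − 41) = 38.32 → 38%
L = 44 + 0.67 × (40 − 44) = 41.32 → 41%

(358, 38, 41)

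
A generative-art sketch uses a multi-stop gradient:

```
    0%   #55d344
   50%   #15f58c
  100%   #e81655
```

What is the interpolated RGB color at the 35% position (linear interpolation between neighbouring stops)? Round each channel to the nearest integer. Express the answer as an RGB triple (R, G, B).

(40, 235, 118)

35% lies between the 0% and 50% stops, so the local fraction is t = (35 − 0)/(50 − 0) = 35/50 ≈ 0.7.
#55d344 → (85, 211, 68); #15f58c → (21, 245, 140).
R = 85 + 0.7 × (21 − 85) = 40.2 → 40
G = 211 + 0.7 × (245 − 211) = 234.8 → 235
B = 68 + 0.7 × (140 − 68) = 118.4 → 118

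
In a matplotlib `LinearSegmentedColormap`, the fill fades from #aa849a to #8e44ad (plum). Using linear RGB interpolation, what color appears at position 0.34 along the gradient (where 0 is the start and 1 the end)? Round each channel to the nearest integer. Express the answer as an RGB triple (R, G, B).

(160, 110, 160)

#aa849a → (170, 132, 154); #8e44ad → (142, 68, 173).
R = 170 + 0.34 × (142 − 170) = 170 + 0.34 × -28 = 160.48 → 160
G = 132 + 0.34 × (68 − 132) = 132 + 0.34 × -64 = 110.24 → 110
B = 154 + 0.34 × (173 − 154) = 154 + 0.34 × 19 = 160.46 → 160
So the blended color is (160, 110, 160), about #a06ea0.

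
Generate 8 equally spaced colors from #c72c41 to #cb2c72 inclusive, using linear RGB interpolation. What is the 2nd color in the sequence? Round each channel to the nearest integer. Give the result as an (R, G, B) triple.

(200, 44, 72)

With 8 swatches and endpoints inclusive, swatch 2 sits at t = (2 − 1)/(8 − 1) = 1/7 ≈ 0.1429.
#c72c41 → (199, 44, 65); #cb2c72 → (203, 44, 114).
R = 199 + 0.1429 × (203 − 199) = 199.572 → 200
G = 44 + 0.1429 × (44 − 44) = 44 → 44
B = 65 + 0.1429 × (114 − 65) = 72.002 → 72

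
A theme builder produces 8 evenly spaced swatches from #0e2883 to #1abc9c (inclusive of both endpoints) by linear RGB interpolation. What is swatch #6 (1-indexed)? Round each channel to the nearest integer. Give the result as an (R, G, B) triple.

With 8 swatches and endpoints inclusive, swatch 6 sits at t = (6 − 1)/(8 − 1) = 5/7 ≈ 0.7143.
#0e2883 → (14, 40, 131); #1abc9c → (26, 188, 156).
R = 14 + 0.7143 × (26 − 14) = 22.572 → 23
G = 40 + 0.7143 × (188 − 40) = 145.716 → 146
B = 131 + 0.7143 × (156 − 131) = 148.858 → 149

(23, 146, 149)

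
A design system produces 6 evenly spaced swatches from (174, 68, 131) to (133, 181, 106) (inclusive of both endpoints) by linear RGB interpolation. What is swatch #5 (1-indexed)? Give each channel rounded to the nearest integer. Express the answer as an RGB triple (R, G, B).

With 6 swatches and endpoints inclusive, swatch 5 sits at t = (5 − 1)/(6 − 1) = 4/5 ≈ 0.8.
R = 174 + 0.8 × (133 − 174) = 141.2 → 141
G = 68 + 0.8 × (181 − 68) = 158.4 → 158
B = 131 + 0.8 × (106 − 131) = 111 → 111

(141, 158, 111)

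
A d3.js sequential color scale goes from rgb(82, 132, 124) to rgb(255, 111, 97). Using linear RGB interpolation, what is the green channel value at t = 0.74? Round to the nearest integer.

116

G = 132 + 0.74 × (111 − 132) = 116.46 → 116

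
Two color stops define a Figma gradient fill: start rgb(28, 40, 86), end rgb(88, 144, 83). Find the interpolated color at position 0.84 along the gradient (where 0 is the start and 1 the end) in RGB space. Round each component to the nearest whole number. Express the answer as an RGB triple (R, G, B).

(78, 127, 83)

R = 28 + 0.84 × (88 − 28) = 28 + 0.84 × 60 = 78.4 → 78
G = 40 + 0.84 × (144 − 40) = 40 + 0.84 × 104 = 127.36 → 127
B = 86 + 0.84 × (83 − 86) = 86 + 0.84 × -3 = 83.48 → 83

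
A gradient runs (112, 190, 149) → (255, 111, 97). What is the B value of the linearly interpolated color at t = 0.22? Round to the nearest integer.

B = 149 + 0.22 × (97 − 149) = 137.56 → 138

138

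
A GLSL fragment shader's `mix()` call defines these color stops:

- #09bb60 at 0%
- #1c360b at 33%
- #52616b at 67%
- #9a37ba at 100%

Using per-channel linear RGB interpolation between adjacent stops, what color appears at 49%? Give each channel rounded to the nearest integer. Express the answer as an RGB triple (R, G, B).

49% lies between the 33% and 67% stops, so the local fraction is t = (49 − 33)/(67 − 33) = 16/34 ≈ 0.4706.
#1c360b → (28, 54, 11); #52616b → (82, 97, 107).
R = 28 + 0.4706 × (82 − 28) = 53.412 → 53
G = 54 + 0.4706 × (97 − 54) = 74.236 → 74
B = 11 + 0.4706 × (107 − 11) = 56.178 → 56

(53, 74, 56)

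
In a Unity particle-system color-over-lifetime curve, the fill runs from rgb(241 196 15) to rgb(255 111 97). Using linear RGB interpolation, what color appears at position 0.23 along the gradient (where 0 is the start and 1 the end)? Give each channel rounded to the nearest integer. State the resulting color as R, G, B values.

(244, 176, 34)

R = 241 + 0.23 × (255 − 241) = 241 + 0.23 × 14 = 244.22 → 244
G = 196 + 0.23 × (111 − 196) = 196 + 0.23 × -85 = 176.45 → 176
B = 15 + 0.23 × (97 − 15) = 15 + 0.23 × 82 = 33.86 → 34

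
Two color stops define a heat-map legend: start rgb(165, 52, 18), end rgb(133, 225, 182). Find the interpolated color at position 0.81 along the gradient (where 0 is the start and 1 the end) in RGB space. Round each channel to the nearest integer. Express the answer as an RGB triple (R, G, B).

(139, 192, 151)

R = 165 + 0.81 × (133 − 165) = 165 + 0.81 × -32 = 139.08 → 139
G = 52 + 0.81 × (225 − 52) = 52 + 0.81 × 173 = 192.13 → 192
B = 18 + 0.81 × (182 − 18) = 18 + 0.81 × 164 = 150.84 → 151
So the blended color is (139, 192, 151), about #8bc097.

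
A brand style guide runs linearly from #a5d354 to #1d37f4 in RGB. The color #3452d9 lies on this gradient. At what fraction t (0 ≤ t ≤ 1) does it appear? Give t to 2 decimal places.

0.83

Invert the lerp on the B channel (largest span, 160): t = (217 − 84) / (244 − 84) = 133/160 = 0.83125.
Check on R: (52 − 165)/(29 − 165) = 0.8309 ✓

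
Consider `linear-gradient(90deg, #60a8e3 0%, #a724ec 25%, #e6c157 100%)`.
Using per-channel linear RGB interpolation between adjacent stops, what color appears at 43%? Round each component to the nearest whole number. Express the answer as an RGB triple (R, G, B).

(182, 74, 200)

43% lies between the 25% and 100% stops, so the local fraction is t = (43 − 25)/(100 − 25) = 18/75 ≈ 0.24.
#a724ec → (167, 36, 236); #e6c157 → (230, 193, 87).
R = 167 + 0.24 × (230 − 167) = 182.12 → 182
G = 36 + 0.24 × (193 − 36) = 73.68 → 74
B = 236 + 0.24 × (87 − 236) = 200.24 → 200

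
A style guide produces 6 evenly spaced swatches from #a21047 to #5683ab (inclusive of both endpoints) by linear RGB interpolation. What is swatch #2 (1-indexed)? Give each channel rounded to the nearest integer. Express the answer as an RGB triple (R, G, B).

(147, 39, 91)

With 6 swatches and endpoints inclusive, swatch 2 sits at t = (2 − 1)/(6 − 1) = 1/5 ≈ 0.2.
#a21047 → (162, 16, 71); #5683ab → (86, 131, 171).
R = 162 + 0.2 × (86 − 162) = 146.8 → 147
G = 16 + 0.2 × (131 − 16) = 39 → 39
B = 71 + 0.2 × (171 − 71) = 91 → 91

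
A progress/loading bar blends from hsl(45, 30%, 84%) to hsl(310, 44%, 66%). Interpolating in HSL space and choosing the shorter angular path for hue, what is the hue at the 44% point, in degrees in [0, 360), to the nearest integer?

3

Hue: 310 − 45 = 265°, but |265| > 180 so the shorter arc goes the other way: Δh = 265 − 360 = -95°.
H = 45 + 0.44 × (-95) = 3.2 → 3°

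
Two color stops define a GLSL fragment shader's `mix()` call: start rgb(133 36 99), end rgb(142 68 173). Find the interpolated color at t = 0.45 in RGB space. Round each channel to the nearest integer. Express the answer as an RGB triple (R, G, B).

(137, 50, 132)

R = 133 + 0.45 × (142 − 133) = 133 + 0.45 × 9 = 137.05 → 137
G = 36 + 0.45 × (68 − 36) = 36 + 0.45 × 32 = 50.4 → 50
B = 99 + 0.45 × (173 − 99) = 99 + 0.45 × 74 = 132.3 → 132
So the blended color is (137, 50, 132), about #893284.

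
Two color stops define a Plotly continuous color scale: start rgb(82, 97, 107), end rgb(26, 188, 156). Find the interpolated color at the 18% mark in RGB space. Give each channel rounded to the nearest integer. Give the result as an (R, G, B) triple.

(72, 113, 116)

18% corresponds to t = 0.18.
R = 82 + 0.18 × (26 − 82) = 82 + 0.18 × -56 = 71.92 → 72
G = 97 + 0.18 × (188 − 97) = 97 + 0.18 × 91 = 113.38 → 113
B = 107 + 0.18 × (156 − 107) = 107 + 0.18 × 49 = 115.82 → 116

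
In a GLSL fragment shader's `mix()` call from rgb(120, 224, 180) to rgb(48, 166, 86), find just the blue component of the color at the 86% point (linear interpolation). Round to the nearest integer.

99

B = 180 + 0.86 × (86 − 180) = 99.16 → 99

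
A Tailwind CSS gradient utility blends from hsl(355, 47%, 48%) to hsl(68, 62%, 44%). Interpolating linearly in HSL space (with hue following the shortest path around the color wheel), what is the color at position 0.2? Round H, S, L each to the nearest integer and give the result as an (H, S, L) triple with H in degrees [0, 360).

Hue: 68 − 355 = -287°, but |-287| > 180 so the shorter arc goes the other way: Δh = -287 + 360 = 73°.
H = 355 + 0.2 × (73) = 369.6 → 370 → 370 mod 360 = 10°
S = 47 + 0.2 × (62 − 47) = 50 → 50%
L = 48 + 0.2 × (44 − 48) = 47.2 → 47%

(10, 50, 47)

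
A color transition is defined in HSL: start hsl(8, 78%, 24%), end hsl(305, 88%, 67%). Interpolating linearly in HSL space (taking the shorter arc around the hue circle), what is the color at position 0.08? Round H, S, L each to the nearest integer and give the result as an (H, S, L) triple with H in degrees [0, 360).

(3, 79, 27)

Hue: 305 − 8 = 297°, but |297| > 180 so the shorter arc goes the other way: Δh = 297 − 360 = -63°.
H = 8 + 0.08 × (-63) = 2.96 → 3°
S = 78 + 0.08 × (88 − 78) = 78.8 → 79%
L = 24 + 0.08 × (67 − 24) = 27.44 → 27%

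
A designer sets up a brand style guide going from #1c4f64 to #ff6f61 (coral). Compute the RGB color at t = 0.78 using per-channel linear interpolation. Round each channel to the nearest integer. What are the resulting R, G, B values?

(205, 104, 98)

#1c4f64 → (28, 79, 100); #ff6f61 → (255, 111, 97).
R = 28 + 0.78 × (255 − 28) = 28 + 0.78 × 227 = 205.06 → 205
G = 79 + 0.78 × (111 − 79) = 79 + 0.78 × 32 = 103.96 → 104
B = 100 + 0.78 × (97 − 100) = 100 + 0.78 × -3 = 97.66 → 98
So the blended color is (205, 104, 98), about #cd6862.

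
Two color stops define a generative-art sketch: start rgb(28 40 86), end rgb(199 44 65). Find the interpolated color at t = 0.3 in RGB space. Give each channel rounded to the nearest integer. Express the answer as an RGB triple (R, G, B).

(79, 41, 80)

R = 28 + 0.3 × (199 − 28) = 28 + 0.3 × 171 = 79.3 → 79
G = 40 + 0.3 × (44 − 40) = 40 + 0.3 × 4 = 41.2 → 41
B = 86 + 0.3 × (65 − 86) = 86 + 0.3 × -21 = 79.7 → 80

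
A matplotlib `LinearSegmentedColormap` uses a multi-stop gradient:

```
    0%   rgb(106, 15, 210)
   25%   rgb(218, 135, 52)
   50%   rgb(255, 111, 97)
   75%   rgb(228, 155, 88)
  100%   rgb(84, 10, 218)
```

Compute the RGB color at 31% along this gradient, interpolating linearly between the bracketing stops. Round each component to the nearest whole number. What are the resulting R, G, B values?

31% lies between the 25% and 50% stops, so the local fraction is t = (31 − 25)/(50 − 25) = 6/25 ≈ 0.24.
R = 218 + 0.24 × (255 − 218) = 226.88 → 227
G = 135 + 0.24 × (111 − 135) = 129.24 → 129
B = 52 + 0.24 × (97 − 52) = 62.8 → 63

(227, 129, 63)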